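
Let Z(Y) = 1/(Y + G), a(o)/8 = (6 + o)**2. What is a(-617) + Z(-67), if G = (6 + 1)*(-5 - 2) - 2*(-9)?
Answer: 292683663/98 ≈ 2.9866e+6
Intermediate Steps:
G = -31 (G = 7*(-7) + 18 = -49 + 18 = -31)
a(o) = 8*(6 + o)**2
Z(Y) = 1/(-31 + Y) (Z(Y) = 1/(Y - 31) = 1/(-31 + Y))
a(-617) + Z(-67) = 8*(6 - 617)**2 + 1/(-31 - 67) = 8*(-611)**2 + 1/(-98) = 8*373321 - 1/98 = 2986568 - 1/98 = 292683663/98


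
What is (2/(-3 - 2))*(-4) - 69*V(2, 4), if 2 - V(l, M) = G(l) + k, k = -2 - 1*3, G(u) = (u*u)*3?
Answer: 1733/5 ≈ 346.60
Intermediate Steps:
G(u) = 3*u² (G(u) = u²*3 = 3*u²)
k = -5 (k = -2 - 3 = -5)
V(l, M) = 7 - 3*l² (V(l, M) = 2 - (3*l² - 5) = 2 - (-5 + 3*l²) = 2 + (5 - 3*l²) = 7 - 3*l²)
(2/(-3 - 2))*(-4) - 69*V(2, 4) = (2/(-3 - 2))*(-4) - 69*(7 - 3*2²) = (2/(-5))*(-4) - 69*(7 - 3*4) = -⅕*2*(-4) - 69*(7 - 12) = -⅖*(-4) - 69*(-5) = 8/5 + 345 = 1733/5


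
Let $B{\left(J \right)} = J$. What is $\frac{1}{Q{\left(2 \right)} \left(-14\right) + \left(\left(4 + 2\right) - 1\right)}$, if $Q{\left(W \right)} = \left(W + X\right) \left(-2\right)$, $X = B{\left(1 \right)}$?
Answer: $\frac{1}{89} \approx 0.011236$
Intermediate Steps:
$X = 1$
$Q{\left(W \right)} = -2 - 2 W$ ($Q{\left(W \right)} = \left(W + 1\right) \left(-2\right) = \left(1 + W\right) \left(-2\right) = -2 - 2 W$)
$\frac{1}{Q{\left(2 \right)} \left(-14\right) + \left(\left(4 + 2\right) - 1\right)} = \frac{1}{\left(-2 - 4\right) \left(-14\right) + \left(\left(4 + 2\right) - 1\right)} = \frac{1}{\left(-2 - 4\right) \left(-14\right) + \left(6 - 1\right)} = \frac{1}{\left(-6\right) \left(-14\right) + 5} = \frac{1}{84 + 5} = \frac{1}{89}$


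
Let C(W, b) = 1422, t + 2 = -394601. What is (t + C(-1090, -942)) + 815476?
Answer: 422295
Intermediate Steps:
t = -394603 (t = -2 - 394601 = -394603)
(t + C(-1090, -942)) + 815476 = (-394603 + 1422) + 815476 = -393181 + 815476 = 422295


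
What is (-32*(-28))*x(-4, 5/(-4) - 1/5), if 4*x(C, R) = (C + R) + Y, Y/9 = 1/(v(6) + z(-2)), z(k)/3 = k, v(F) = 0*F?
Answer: -7784/5 ≈ -1556.8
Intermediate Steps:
v(F) = 0
z(k) = 3*k
Y = -3/2 (Y = 9/(0 + 3*(-2)) = 9/(0 - 6) = 9/(-6) = 9*(-⅙) = -3/2 ≈ -1.5000)
x(C, R) = -3/8 + C/4 + R/4 (x(C, R) = ((C + R) - 3/2)/4 = (-3/2 + C + R)/4 = -3/8 + C/4 + R/4)
(-32*(-28))*x(-4, 5/(-4) - 1/5) = (-32*(-28))*(-3/8 + (¼)*(-4) + (5/(-4) - 1/5)/4) = 896*(-3/8 - 1 + (5*(-¼) - 1*⅕)/4) = 896*(-3/8 - 1 + (-5/4 - ⅕)/4) = 896*(-3/8 - 1 + (¼)*(-29/20)) = 896*(-3/8 - 1 - 29/80) = 896*(-139/80) = -7784/5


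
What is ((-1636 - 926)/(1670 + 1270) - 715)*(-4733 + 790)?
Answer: 197587673/70 ≈ 2.8227e+6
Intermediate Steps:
((-1636 - 926)/(1670 + 1270) - 715)*(-4733 + 790) = (-2562/2940 - 715)*(-3943) = (-2562*1/2940 - 715)*(-3943) = (-61/70 - 715)*(-3943) = -50111/70*(-3943) = 197587673/70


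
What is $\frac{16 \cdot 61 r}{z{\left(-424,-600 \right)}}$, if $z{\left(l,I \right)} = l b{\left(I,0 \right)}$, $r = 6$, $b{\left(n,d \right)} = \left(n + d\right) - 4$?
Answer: $\frac{183}{8003} \approx 0.022866$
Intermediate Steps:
$b{\left(n,d \right)} = -4 + d + n$ ($b{\left(n,d \right)} = \left(d + n\right) - 4 = -4 + d + n$)
$z{\left(l,I \right)} = l \left(-4 + I\right)$ ($z{\left(l,I \right)} = l \left(-4 + 0 + I\right) = l \left(-4 + I\right)$)
$\frac{16 \cdot 61 r}{z{\left(-424,-600 \right)}} = \frac{16 \cdot 61 \cdot 6}{\left(-424\right) \left(-4 - 600\right)} = \frac{976 \cdot 6}{\left(-424\right) \left(-604\right)} = \frac{5856}{256096} = 5856 \cdot \frac{1}{256096} = \frac{183}{8003}$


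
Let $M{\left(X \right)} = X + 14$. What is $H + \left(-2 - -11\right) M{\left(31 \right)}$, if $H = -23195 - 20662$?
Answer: $-43452$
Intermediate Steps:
$M{\left(X \right)} = 14 + X$
$H = -43857$ ($H = -23195 - 20662 = -43857$)
$H + \left(-2 - -11\right) M{\left(31 \right)} = -43857 + \left(-2 - -11\right) \left(14 + 31\right) = -43857 + \left(-2 + 11\right) 45 = -43857 + 9 \cdot 45 = -43857 + 405 = -43452$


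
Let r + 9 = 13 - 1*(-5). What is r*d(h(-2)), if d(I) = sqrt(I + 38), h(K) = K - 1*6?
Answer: 9*sqrt(30) ≈ 49.295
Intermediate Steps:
h(K) = -6 + K (h(K) = K - 6 = -6 + K)
d(I) = sqrt(38 + I)
r = 9 (r = -9 + (13 - 1*(-5)) = -9 + (13 + 5) = -9 + 18 = 9)
r*d(h(-2)) = 9*sqrt(38 + (-6 - 2)) = 9*sqrt(38 - 8) = 9*sqrt(30)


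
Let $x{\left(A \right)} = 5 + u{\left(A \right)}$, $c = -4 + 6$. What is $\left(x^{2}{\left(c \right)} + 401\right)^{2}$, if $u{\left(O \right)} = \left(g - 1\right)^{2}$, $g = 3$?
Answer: $232324$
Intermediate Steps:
$c = 2$
$u{\left(O \right)} = 4$ ($u{\left(O \right)} = \left(3 - 1\right)^{2} = 2^{2} = 4$)
$x{\left(A \right)} = 9$ ($x{\left(A \right)} = 5 + 4 = 9$)
$\left(x^{2}{\left(c \right)} + 401\right)^{2} = \left(9^{2} + 401\right)^{2} = \left(81 + 401\right)^{2} = 482^{2} = 232324$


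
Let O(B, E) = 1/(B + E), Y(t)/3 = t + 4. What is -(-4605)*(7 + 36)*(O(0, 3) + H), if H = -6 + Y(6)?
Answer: 4818365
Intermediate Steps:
Y(t) = 12 + 3*t (Y(t) = 3*(t + 4) = 3*(4 + t) = 12 + 3*t)
H = 24 (H = -6 + (12 + 3*6) = -6 + (12 + 18) = -6 + 30 = 24)
-(-4605)*(7 + 36)*(O(0, 3) + H) = -(-4605)*(7 + 36)*(1/(0 + 3) + 24) = -(-4605)*43*(1/3 + 24) = -(-4605)*43*(⅓ + 24) = -(-4605)*43*(73/3) = -(-4605)*3139/3 = -1*(-4818365) = 4818365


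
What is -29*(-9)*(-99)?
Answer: -25839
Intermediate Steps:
-29*(-9)*(-99) = 261*(-99) = -25839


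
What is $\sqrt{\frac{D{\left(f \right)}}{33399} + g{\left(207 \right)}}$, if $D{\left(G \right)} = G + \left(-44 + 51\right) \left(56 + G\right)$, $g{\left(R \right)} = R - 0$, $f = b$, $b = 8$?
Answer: $\frac{\sqrt{2850892871}}{3711} \approx 14.388$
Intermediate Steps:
$f = 8$
$g{\left(R \right)} = R$ ($g{\left(R \right)} = R + 0 = R$)
$D{\left(G \right)} = 392 + 8 G$ ($D{\left(G \right)} = G + 7 \left(56 + G\right) = G + \left(392 + 7 G\right) = 392 + 8 G$)
$\sqrt{\frac{D{\left(f \right)}}{33399} + g{\left(207 \right)}} = \sqrt{\frac{392 + 8 \cdot 8}{33399} + 207} = \sqrt{\left(392 + 64\right) \frac{1}{33399} + 207} = \sqrt{456 \cdot \frac{1}{33399} + 207} = \sqrt{\frac{152}{11133} + 207} = \sqrt{\frac{2304683}{11133}} = \frac{\sqrt{2850892871}}{3711}$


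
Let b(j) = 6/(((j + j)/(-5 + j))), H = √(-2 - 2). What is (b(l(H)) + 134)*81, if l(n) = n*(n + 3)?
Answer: 145476/13 + 3645*I/26 ≈ 11190.0 + 140.19*I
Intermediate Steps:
H = 2*I (H = √(-4) = 2*I ≈ 2.0*I)
l(n) = n*(3 + n)
b(j) = 3*(-5 + j)/j (b(j) = 6/(((2*j)/(-5 + j))) = 6/((2*j/(-5 + j))) = 6*((-5 + j)/(2*j)) = 3*(-5 + j)/j)
(b(l(H)) + 134)*81 = ((3 - 15*(-I*(3 - 2*I)/26)) + 134)*81 = ((3 - (-15)*I*(3 - 2*I)/26) + 134)*81 = ((3 + 15*I*(3 - 2*I)/26) + 134)*81 = (137 + 15*I*(3 - 2*I)/26)*81 = 11097 + 1215*I*(3 - 2*I)/26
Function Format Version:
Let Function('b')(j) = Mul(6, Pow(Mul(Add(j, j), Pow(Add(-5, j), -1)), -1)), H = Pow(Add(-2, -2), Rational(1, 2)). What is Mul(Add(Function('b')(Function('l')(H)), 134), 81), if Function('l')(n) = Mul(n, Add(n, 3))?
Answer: Add(Rational(145476, 13), Mul(Rational(3645, 26), I)) ≈ Add(11190., Mul(140.19, I))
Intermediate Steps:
H = Mul(2, I) (H = Pow(-4, Rational(1, 2)) = Mul(2, I) ≈ Mul(2.0000, I))
Function('l')(n) = Mul(n, Add(3, n))
Function('b')(j) = Mul(3, Pow(j, -1), Add(-5, j)) (Function('b')(j) = Mul(6, Pow(Mul(Mul(2, j), Pow(Add(-5, j), -1)), -1)) = Mul(6, Pow(Mul(2, j, Pow(Add(-5, j), -1)), -1)) = Mul(6, Mul(Rational(1, 2), Pow(j, -1), Add(-5, j))) = Mul(3, Pow(j, -1), Add(-5, j)))
Mul(Add(Function('b')(Function('l')(H)), 134), 81) = Mul(Add(Add(3, Mul(-15, Pow(Mul(Mul(2, I), Add(3, Mul(2, I))), -1))), 134), 81) = Mul(Add(Add(3, Mul(-15, Pow(Mul(2, I, Add(3, Mul(2, I))), -1))), 134), 81) = Mul(Add(Add(3, Mul(-15, Mul(Rational(-1, 26), I, Add(3, Mul(-2, I))))), 134), 81) = Mul(Add(Add(3, Mul(Rational(15, 26), I, Add(3, Mul(-2, I)))), 134), 81) = Mul(Add(137, Mul(Rational(15, 26), I, Add(3, Mul(-2, I)))), 81) = Add(11097, Mul(Rational(1215, 26), I, Add(3, Mul(-2, I))))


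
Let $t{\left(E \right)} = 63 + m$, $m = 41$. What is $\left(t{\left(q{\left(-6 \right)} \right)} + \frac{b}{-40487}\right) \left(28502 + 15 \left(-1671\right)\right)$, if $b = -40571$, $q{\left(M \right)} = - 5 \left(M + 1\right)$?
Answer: $\frac{14611439703}{40487} \approx 3.6089 \cdot 10^{5}$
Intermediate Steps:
$q{\left(M \right)} = -5 - 5 M$ ($q{\left(M \right)} = - 5 \left(1 + M\right) = -5 - 5 M$)
$t{\left(E \right)} = 104$ ($t{\left(E \right)} = 63 + 41 = 104$)
$\left(t{\left(q{\left(-6 \right)} \right)} + \frac{b}{-40487}\right) \left(28502 + 15 \left(-1671\right)\right) = \left(104 - \frac{40571}{-40487}\right) \left(28502 + 15 \left(-1671\right)\right) = \left(104 - - \frac{40571}{40487}\right) \left(28502 - 25065\right) = \left(104 + \frac{40571}{40487}\right) 3437 = \frac{4251219}{40487} \cdot 3437 = \frac{14611439703}{40487}$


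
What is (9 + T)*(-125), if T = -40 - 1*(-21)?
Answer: 1250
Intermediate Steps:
T = -19 (T = -40 + 21 = -19)
(9 + T)*(-125) = (9 - 19)*(-125) = -10*(-125) = 1250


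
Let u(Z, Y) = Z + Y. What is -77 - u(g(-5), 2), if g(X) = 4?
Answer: -83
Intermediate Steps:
u(Z, Y) = Y + Z
-77 - u(g(-5), 2) = -77 - (2 + 4) = -77 - 1*6 = -77 - 6 = -83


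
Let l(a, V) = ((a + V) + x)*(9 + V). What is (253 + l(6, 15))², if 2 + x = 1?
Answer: 537289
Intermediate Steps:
x = -1 (x = -2 + 1 = -1)
l(a, V) = (9 + V)*(-1 + V + a) (l(a, V) = ((a + V) - 1)*(9 + V) = ((V + a) - 1)*(9 + V) = (-1 + V + a)*(9 + V) = (9 + V)*(-1 + V + a))
(253 + l(6, 15))² = (253 + (-9 + 15² + 8*15 + 9*6 + 15*6))² = (253 + (-9 + 225 + 120 + 54 + 90))² = (253 + 480)² = 733² = 537289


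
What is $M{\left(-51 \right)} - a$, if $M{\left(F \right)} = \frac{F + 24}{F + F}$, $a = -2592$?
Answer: $\frac{88137}{34} \approx 2592.3$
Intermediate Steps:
$M{\left(F \right)} = \frac{24 + F}{2 F}$
$M{\left(-51 \right)} - a = \frac{24 - 51}{2 \left(-51\right)} - -2592 = \frac{1}{2} \left(- \frac{1}{51}\right) \left(-27\right) + 2592 = \frac{9}{34} + 2592 = \frac{88137}{34}$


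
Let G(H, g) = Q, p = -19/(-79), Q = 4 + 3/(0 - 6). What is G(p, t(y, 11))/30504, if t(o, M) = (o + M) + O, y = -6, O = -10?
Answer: 7/61008 ≈ 0.00011474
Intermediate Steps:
t(o, M) = -10 + M + o (t(o, M) = (o + M) - 10 = (M + o) - 10 = -10 + M + o)
Q = 7/2 (Q = 4 + 3/(-6) = 4 - ⅙*3 = 4 - ½ = 7/2 ≈ 3.5000)
p = 19/79 (p = -19*(-1/79) = 19/79 ≈ 0.24051)
G(H, g) = 7/2
G(p, t(y, 11))/30504 = (7/2)/30504 = (7/2)*(1/30504) = 7/61008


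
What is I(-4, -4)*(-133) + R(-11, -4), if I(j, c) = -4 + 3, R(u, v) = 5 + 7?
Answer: 145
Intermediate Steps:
R(u, v) = 12
I(j, c) = -1
I(-4, -4)*(-133) + R(-11, -4) = -1*(-133) + 12 = 133 + 12 = 145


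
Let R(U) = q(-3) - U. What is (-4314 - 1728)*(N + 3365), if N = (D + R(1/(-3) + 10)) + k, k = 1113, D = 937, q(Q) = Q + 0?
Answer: -32640898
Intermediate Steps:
q(Q) = Q
R(U) = -3 - U
N = 6112/3 (N = (937 + (-3 - (1/(-3) + 10))) + 1113 = (937 + (-3 - (-⅓ + 10))) + 1113 = (937 + (-3 - 1*29/3)) + 1113 = (937 + (-3 - 29/3)) + 1113 = (937 - 38/3) + 1113 = 2773/3 + 1113 = 6112/3 ≈ 2037.3)
(-4314 - 1728)*(N + 3365) = (-4314 - 1728)*(6112/3 + 3365) = -6042*16207/3 = -32640898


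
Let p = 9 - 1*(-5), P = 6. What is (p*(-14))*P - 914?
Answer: -2090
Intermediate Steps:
p = 14 (p = 9 + 5 = 14)
(p*(-14))*P - 914 = (14*(-14))*6 - 914 = -196*6 - 914 = -1176 - 914 = -2090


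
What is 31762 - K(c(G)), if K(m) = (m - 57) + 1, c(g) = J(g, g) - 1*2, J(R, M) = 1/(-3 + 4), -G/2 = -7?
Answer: 31819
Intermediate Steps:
G = 14 (G = -2*(-7) = 14)
J(R, M) = 1 (J(R, M) = 1/1 = 1)
c(g) = -1 (c(g) = 1 - 1*2 = 1 - 2 = -1)
K(m) = -56 + m (K(m) = (-57 + m) + 1 = -56 + m)
31762 - K(c(G)) = 31762 - (-56 - 1) = 31762 - 1*(-57) = 31762 + 57 = 31819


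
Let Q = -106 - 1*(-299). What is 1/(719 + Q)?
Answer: 1/912 ≈ 0.0010965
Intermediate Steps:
Q = 193 (Q = -106 + 299 = 193)
1/(719 + Q) = 1/(719 + 193) = 1/912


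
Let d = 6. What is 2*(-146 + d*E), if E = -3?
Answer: -328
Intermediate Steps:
2*(-146 + d*E) = 2*(-146 + 6*(-3)) = 2*(-146 - 18) = 2*(-164) = -328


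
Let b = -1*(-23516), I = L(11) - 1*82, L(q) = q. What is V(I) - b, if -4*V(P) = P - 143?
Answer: -46925/2 ≈ -23463.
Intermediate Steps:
I = -71 (I = 11 - 1*82 = 11 - 82 = -71)
b = 23516
V(P) = 143/4 - P/4 (V(P) = -(P - 143)/4 = -(-143 + P)/4 = 143/4 - P/4)
V(I) - b = (143/4 - ¼*(-71)) - 1*23516 = (143/4 + 71/4) - 23516 = 107/2 - 23516 = -46925/2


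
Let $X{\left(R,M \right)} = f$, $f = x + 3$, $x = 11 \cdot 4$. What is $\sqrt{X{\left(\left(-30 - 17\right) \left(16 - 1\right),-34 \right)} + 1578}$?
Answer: $5 \sqrt{65} \approx 40.311$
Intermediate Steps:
$x = 44$
$f = 47$ ($f = 44 + 3 = 47$)
$X{\left(R,M \right)} = 47$
$\sqrt{X{\left(\left(-30 - 17\right) \left(16 - 1\right),-34 \right)} + 1578} = \sqrt{47 + 1578} = \sqrt{1625} = 5 \sqrt{65}$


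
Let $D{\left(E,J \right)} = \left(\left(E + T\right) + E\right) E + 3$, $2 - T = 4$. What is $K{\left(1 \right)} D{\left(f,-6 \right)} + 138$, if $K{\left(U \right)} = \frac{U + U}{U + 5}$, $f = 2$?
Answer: $\frac{421}{3} \approx 140.33$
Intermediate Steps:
$T = -2$ ($T = 2 - 4 = -2$)
$K{\left(U \right)} = \frac{2 U}{5 + U}$
$D{\left(E,J \right)} = 3 + E \left(-2 + 2 E\right)$ ($D{\left(E,J \right)} = \left(\left(E - 2\right) + E\right) E + 3 = \left(\left(-2 + E\right) + E\right) E + 3 = \left(-2 + 2 E\right) E + 3 = E \left(-2 + 2 E\right) + 3 = 3 + E \left(-2 + 2 E\right)$)
$K{\left(1 \right)} D{\left(f,-6 \right)} + 138 = 2 \cdot 1 \frac{1}{5 + 1} \left(3 - 4 + 2 \cdot 2^{2}\right) + 138 = 2 \cdot 1 \cdot \frac{1}{6} \left(3 - 4 + 2 \cdot 4\right) + 138 = 2 \cdot 1 \cdot \frac{1}{6} \left(3 - 4 + 8\right) + 138 = \frac{1}{3} \cdot 7 + 138 = \frac{7}{3} + 138 = \frac{421}{3}$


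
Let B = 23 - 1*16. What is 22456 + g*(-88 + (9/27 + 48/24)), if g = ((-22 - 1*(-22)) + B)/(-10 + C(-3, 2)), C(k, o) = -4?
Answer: 134993/6 ≈ 22499.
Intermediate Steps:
B = 7 (B = 23 - 16 = 7)
g = -1/2 (g = ((-22 - 1*(-22)) + 7)/(-10 - 4) = ((-22 + 22) + 7)/(-14) = (0 + 7)*(-1/14) = 7*(-1/14) = -1/2 ≈ -0.50000)
22456 + g*(-88 + (9/27 + 48/24)) = 22456 - (-88 + (9/27 + 48/24))/2 = 22456 - (-88 + (9*(1/27) + 48*(1/24)))/2 = 22456 - (-88 + (1/3 + 2))/2 = 22456 - (-88 + 7/3)/2 = 22456 - 1/2*(-257/3) = 22456 + 257/6 = 134993/6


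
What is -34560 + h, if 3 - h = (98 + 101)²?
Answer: -74158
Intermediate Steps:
h = -39598 (h = 3 - (98 + 101)² = 3 - 1*199² = 3 - 1*39601 = 3 - 39601 = -39598)
-34560 + h = -34560 - 39598 = -74158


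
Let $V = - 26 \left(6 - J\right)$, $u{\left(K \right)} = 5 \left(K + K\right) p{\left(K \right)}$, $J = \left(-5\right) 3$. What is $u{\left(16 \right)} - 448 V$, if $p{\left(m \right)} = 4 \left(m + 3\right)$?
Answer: $256768$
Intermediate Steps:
$J = -15$
$p{\left(m \right)} = 12 + 4 m$ ($p{\left(m \right)} = 4 \left(3 + m\right) = 12 + 4 m$)
$u{\left(K \right)} = 10 K \left(12 + 4 K\right)$ ($u{\left(K \right)} = 5 \left(K + K\right) \left(12 + 4 K\right) = 5 \cdot 2 K \left(12 + 4 K\right) = 10 K \left(12 + 4 K\right)$)
$V = -546$ ($V = - 26 \left(6 - -15\right) = - 26 \left(6 + 15\right) = \left(-26\right) 21 = -546$)
$u{\left(16 \right)} - 448 V = 40 \cdot 16 \left(3 + 16\right) - -244608 = 40 \cdot 16 \cdot 19 + 244608 = 12160 + 244608 = 256768$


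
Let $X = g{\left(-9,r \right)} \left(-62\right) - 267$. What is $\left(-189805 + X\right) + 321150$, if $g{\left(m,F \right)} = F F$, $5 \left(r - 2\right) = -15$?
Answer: $131016$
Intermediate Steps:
$r = -1$ ($r = 2 + \frac{1}{5} \left(-15\right) = 2 - 3 = -1$)
$g{\left(m,F \right)} = F^{2}$
$X = -329$ ($X = \left(-1\right)^{2} \left(-62\right) - 267 = 1 \left(-62\right) - 267 = -62 - 267 = -329$)
$\left(-189805 + X\right) + 321150 = \left(-189805 - 329\right) + 321150 = -190134 + 321150 = 131016$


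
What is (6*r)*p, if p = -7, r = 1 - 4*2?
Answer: 294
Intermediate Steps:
r = -7 (r = 1 - 8 = -7)
(6*r)*p = (6*(-7))*(-7) = -42*(-7) = 294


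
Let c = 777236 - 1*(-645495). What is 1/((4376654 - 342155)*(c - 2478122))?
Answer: -1/4257973934109 ≈ -2.3485e-13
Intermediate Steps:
c = 1422731 (c = 777236 + 645495 = 1422731)
1/((4376654 - 342155)*(c - 2478122)) = 1/((4376654 - 342155)*(1422731 - 2478122)) = 1/(4034499*(-1055391)) = 1/(-4257973934109) = -1/4257973934109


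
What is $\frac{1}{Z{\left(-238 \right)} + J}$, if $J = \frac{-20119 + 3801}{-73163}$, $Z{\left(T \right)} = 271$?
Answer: $\frac{73163}{19843491} \approx 0.003687$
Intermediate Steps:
$J = \frac{16318}{73163}$ ($J = \left(-16318\right) \left(- \frac{1}{73163}\right) = \frac{16318}{73163} \approx 0.22304$)
$\frac{1}{Z{\left(-238 \right)} + J} = \frac{1}{271 + \frac{16318}{73163}} = \frac{1}{\frac{19843491}{73163}} = \frac{73163}{19843491}$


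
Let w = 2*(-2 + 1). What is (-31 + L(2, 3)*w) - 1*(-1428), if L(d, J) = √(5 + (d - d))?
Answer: 1397 - 2*√5 ≈ 1392.5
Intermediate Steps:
w = -2 (w = 2*(-1) = -2)
L(d, J) = √5 (L(d, J) = √(5 + 0) = √5)
(-31 + L(2, 3)*w) - 1*(-1428) = (-31 + √5*(-2)) - 1*(-1428) = (-31 - 2*√5) + 1428 = 1397 - 2*√5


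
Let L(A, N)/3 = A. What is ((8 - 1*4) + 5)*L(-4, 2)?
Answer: -108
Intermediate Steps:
L(A, N) = 3*A
((8 - 1*4) + 5)*L(-4, 2) = ((8 - 1*4) + 5)*(3*(-4)) = ((8 - 4) + 5)*(-12) = (4 + 5)*(-12) = 9*(-12) = -108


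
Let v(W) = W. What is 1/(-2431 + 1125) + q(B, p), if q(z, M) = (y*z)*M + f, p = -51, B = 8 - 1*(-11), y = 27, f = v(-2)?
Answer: -34171491/1306 ≈ -26165.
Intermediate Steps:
f = -2
B = 19 (B = 8 + 11 = 19)
q(z, M) = -2 + 27*M*z (q(z, M) = (27*z)*M - 2 = 27*M*z - 2 = -2 + 27*M*z)
1/(-2431 + 1125) + q(B, p) = 1/(-2431 + 1125) + (-2 + 27*(-51)*19) = 1/(-1306) + (-2 - 26163) = -1/1306 - 26165 = -34171491/1306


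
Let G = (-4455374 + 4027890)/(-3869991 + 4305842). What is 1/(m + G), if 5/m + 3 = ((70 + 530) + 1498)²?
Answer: -1918442197451/1881611822629 ≈ -1.0196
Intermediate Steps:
G = -427484/435851 ≈ -0.98080
m = 5/4401601 (m = 5/(-3 + ((70 + 530) + 1498)²) = 5/(-3 + (600 + 1498)²) = 5/(-3 + 2098²) = 5/(-3 + 4401604) = 5/4401601 ≈ 1.1359e-6)
1/(m + G) = 1/(5/4401601 - 427484/435851) = 1/(-1881611822629/1918442197451) = -1918442197451/1881611822629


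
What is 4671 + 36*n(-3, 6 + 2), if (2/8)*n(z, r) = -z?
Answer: 5103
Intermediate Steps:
n(z, r) = -4*z (n(z, r) = 4*(-z) = -4*z)
4671 + 36*n(-3, 6 + 2) = 4671 + 36*(-4*(-3)) = 4671 + 36*12 = 4671 + 432 = 5103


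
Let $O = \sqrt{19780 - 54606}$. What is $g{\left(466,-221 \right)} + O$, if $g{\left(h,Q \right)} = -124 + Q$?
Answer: $-345 + i \sqrt{34826} \approx -345.0 + 186.62 i$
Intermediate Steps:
$O = i \sqrt{34826}$ ($O = \sqrt{-34826} = i \sqrt{34826} \approx 186.62 i$)
$g{\left(466,-221 \right)} + O = \left(-124 - 221\right) + i \sqrt{34826} = -345 + i \sqrt{34826}$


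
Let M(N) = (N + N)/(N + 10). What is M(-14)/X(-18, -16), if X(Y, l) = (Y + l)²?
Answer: 7/1156 ≈ 0.0060554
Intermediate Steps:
M(N) = 2*N/(10 + N) (M(N) = (2*N)/(10 + N) = 2*N/(10 + N))
M(-14)/X(-18, -16) = (2*(-14)/(10 - 14))/((-18 - 16)²) = (2*(-14)/(-4))/((-34)²) = (2*(-14)*(-¼))/1156 = 7*(1/1156) = 7/1156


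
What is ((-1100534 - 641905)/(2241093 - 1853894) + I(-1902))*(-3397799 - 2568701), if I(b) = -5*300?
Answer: 3475730512543500/387199 ≈ 8.9766e+9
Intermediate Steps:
I(b) = -1500
((-1100534 - 641905)/(2241093 - 1853894) + I(-1902))*(-3397799 - 2568701) = ((-1100534 - 641905)/(2241093 - 1853894) - 1500)*(-3397799 - 2568701) = (-1742439/387199 - 1500)*(-5966500) = -582540939/387199*(-5966500) = 3475730512543500/387199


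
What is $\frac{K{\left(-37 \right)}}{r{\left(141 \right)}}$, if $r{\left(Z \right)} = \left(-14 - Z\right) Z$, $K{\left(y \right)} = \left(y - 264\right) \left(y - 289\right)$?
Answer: $- \frac{98126}{21855} \approx -4.4899$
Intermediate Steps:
$K{\left(y \right)} = \left(-289 + y\right) \left(-264 + y\right)$ ($K{\left(y \right)} = \left(-264 + y\right) \left(-289 + y\right) = \left(-289 + y\right) \left(-264 + y\right)$)
$r{\left(Z \right)} = Z \left(-14 - Z\right)$
$\frac{K{\left(-37 \right)}}{r{\left(141 \right)}} = \frac{76296 + \left(-37\right)^{2} - -20461}{\left(-1\right) 141 \left(14 + 141\right)} = \frac{76296 + 1369 + 20461}{\left(-1\right) 141 \cdot 155} = \frac{98126}{-21855} = 98126 \left(- \frac{1}{21855}\right) = - \frac{98126}{21855}$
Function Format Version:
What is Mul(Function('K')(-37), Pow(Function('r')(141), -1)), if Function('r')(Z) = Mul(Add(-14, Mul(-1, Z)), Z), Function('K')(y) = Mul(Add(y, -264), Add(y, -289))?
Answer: Rational(-98126, 21855) ≈ -4.4899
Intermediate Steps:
Function('K')(y) = Mul(Add(-289, y), Add(-264, y)) (Function('K')(y) = Mul(Add(-264, y), Add(-289, y)) = Mul(Add(-289, y), Add(-264, y)))
Function('r')(Z) = Mul(Z, Add(-14, Mul(-1, Z)))
Mul(Function('K')(-37), Pow(Function('r')(141), -1)) = Mul(Add(76296, Pow(-37, 2), Mul(-553, -37)), Pow(Mul(-1, 141, Add(14, 141)), -1)) = Mul(Add(76296, 1369, 20461), Pow(Mul(-1, 141, 155), -1)) = Mul(98126, Pow(-21855, -1)) = Mul(98126, Rational(-1, 21855)) = Rational(-98126, 21855)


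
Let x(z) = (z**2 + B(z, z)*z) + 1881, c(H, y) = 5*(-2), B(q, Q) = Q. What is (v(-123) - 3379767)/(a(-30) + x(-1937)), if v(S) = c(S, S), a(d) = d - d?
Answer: -3379777/7505819 ≈ -0.45029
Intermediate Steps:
a(d) = 0
c(H, y) = -10
v(S) = -10
x(z) = 1881 + 2*z**2 (x(z) = (z**2 + z*z) + 1881 = (z**2 + z**2) + 1881 = 2*z**2 + 1881 = 1881 + 2*z**2)
(v(-123) - 3379767)/(a(-30) + x(-1937)) = (-10 - 3379767)/(0 + (1881 + 2*(-1937)**2)) = -3379777/(0 + (1881 + 2*3751969)) = -3379777/(0 + (1881 + 7503938)) = -3379777/(0 + 7505819) = -3379777/7505819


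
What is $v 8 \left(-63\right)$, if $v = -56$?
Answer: $28224$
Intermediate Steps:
$v 8 \left(-63\right) = \left(-56\right) 8 \left(-63\right) = \left(-448\right) \left(-63\right) = 28224$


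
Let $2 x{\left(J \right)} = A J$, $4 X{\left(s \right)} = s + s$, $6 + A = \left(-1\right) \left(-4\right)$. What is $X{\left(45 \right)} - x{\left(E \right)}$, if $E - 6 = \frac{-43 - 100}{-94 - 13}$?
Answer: $\frac{6385}{214} \approx 29.836$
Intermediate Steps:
$A = -2$ ($A = -6 - -4 = -6 + 4 = -2$)
$X{\left(s \right)} = \frac{s}{2}$ ($X{\left(s \right)} = \frac{s + s}{4} = \frac{2 s}{4} = \frac{s}{2}$)
$E = \frac{785}{107}$ ($E = 6 + \frac{-43 - 100}{-94 - 13} = 6 - \frac{143}{-107} = 6 - - \frac{143}{107} = 6 + \frac{143}{107} = \frac{785}{107} \approx 7.3364$)
$x{\left(J \right)} = - J$ ($x{\left(J \right)} = \frac{\left(-2\right) J}{2} = - J$)
$X{\left(45 \right)} - x{\left(E \right)} = \frac{1}{2} \cdot 45 - \left(-1\right) \frac{785}{107} = \frac{45}{2} - - \frac{785}{107} = \frac{45}{2} + \frac{785}{107} = \frac{6385}{214}$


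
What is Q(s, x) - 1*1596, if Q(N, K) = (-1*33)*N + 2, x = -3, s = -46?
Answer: -76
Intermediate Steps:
Q(N, K) = 2 - 33*N (Q(N, K) = -33*N + 2 = 2 - 33*N)
Q(s, x) - 1*1596 = (2 - 33*(-46)) - 1*1596 = (2 + 1518) - 1596 = 1520 - 1596 = -76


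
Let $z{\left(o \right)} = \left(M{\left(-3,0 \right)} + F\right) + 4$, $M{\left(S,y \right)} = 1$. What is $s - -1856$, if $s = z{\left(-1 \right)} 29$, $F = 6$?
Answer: $2175$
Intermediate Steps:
$z{\left(o \right)} = 11$ ($z{\left(o \right)} = \left(1 + 6\right) + 4 = 7 + 4 = 11$)
$s = 319$ ($s = 11 \cdot 29 = 319$)
$s - -1856 = 319 - -1856 = 319 + 1856 = 2175$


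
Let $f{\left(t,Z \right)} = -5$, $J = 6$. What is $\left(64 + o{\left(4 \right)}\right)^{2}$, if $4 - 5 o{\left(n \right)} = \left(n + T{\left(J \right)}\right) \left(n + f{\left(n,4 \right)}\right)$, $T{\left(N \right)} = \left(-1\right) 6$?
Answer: $\frac{103684}{25} \approx 4147.4$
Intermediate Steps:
$T{\left(N \right)} = -6$
$o{\left(n \right)} = \frac{4}{5} - \frac{\left(-6 + n\right) \left(-5 + n\right)}{5}$ ($o{\left(n \right)} = \frac{4}{5} - \frac{\left(n - 6\right) \left(n - 5\right)}{5} = \frac{4}{5} - \frac{\left(-6 + n\right) \left(-5 + n\right)}{5}$)
$\left(64 + o{\left(4 \right)}\right)^{2} = \left(64 - \left(- \frac{18}{5} + \frac{16}{5}\right)\right)^{2} = \left(64 - - \frac{2}{5}\right)^{2} = \left(64 + \frac{2}{5}\right)^{2} = \left(\frac{322}{5}\right)^{2} = \frac{103684}{25}$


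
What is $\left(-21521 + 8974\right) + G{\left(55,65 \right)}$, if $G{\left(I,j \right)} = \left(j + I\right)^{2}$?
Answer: $1853$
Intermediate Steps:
$G{\left(I,j \right)} = \left(I + j\right)^{2}$
$\left(-21521 + 8974\right) + G{\left(55,65 \right)} = \left(-21521 + 8974\right) + \left(55 + 65\right)^{2} = -12547 + 120^{2} = -12547 + 14400 = 1853$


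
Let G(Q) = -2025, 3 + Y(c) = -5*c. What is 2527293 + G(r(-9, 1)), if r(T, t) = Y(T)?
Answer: 2525268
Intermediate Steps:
Y(c) = -3 - 5*c
r(T, t) = -3 - 5*T
2527293 + G(r(-9, 1)) = 2527293 - 2025 = 2525268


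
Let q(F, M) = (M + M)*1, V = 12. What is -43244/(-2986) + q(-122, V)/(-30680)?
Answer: 82915891/5725655 ≈ 14.481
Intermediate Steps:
q(F, M) = 2*M (q(F, M) = (2*M)*1 = 2*M)
-43244/(-2986) + q(-122, V)/(-30680) = -43244/(-2986) + (2*12)/(-30680) = -43244*(-1/2986) + 24*(-1/30680) = 21622/1493 - 3/3835 = 82915891/5725655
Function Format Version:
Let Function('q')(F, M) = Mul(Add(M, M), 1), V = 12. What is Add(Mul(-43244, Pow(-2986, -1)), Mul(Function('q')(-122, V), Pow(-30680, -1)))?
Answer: Rational(82915891, 5725655) ≈ 14.481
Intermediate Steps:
Function('q')(F, M) = Mul(2, M) (Function('q')(F, M) = Mul(Mul(2, M), 1) = Mul(2, M))
Add(Mul(-43244, Pow(-2986, -1)), Mul(Function('q')(-122, V), Pow(-30680, -1))) = Add(Mul(-43244, Pow(-2986, -1)), Mul(Mul(2, 12), Pow(-30680, -1))) = Add(Mul(-43244, Rational(-1, 2986)), Mul(24, Rational(-1, 30680))) = Add(Rational(21622, 1493), Rational(-3, 3835)) = Rational(82915891, 5725655)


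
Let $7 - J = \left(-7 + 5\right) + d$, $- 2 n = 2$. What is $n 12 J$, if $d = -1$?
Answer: $-120$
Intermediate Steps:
$n = -1$ ($n = \left(- \frac{1}{2}\right) 2 = -1$)
$J = 10$ ($J = 7 - \left(\left(-7 + 5\right) - 1\right) = 7 - \left(-2 - 1\right) = 7 - -3 = 7 + 3 = 10$)
$n 12 J = \left(-1\right) 12 \cdot 10 = \left(-12\right) 10 = -120$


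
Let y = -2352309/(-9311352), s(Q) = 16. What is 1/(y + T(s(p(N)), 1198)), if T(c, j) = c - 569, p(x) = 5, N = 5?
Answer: -3103784/1715608449 ≈ -0.0018091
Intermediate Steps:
y = 784103/3103784 (y = -2352309*(-1/9311352) = 784103/3103784 ≈ 0.25263)
T(c, j) = -569 + c
1/(y + T(s(p(N)), 1198)) = 1/(784103/3103784 + (-569 + 16)) = 1/(784103/3103784 - 553) = 1/(-1715608449/3103784) = -3103784/1715608449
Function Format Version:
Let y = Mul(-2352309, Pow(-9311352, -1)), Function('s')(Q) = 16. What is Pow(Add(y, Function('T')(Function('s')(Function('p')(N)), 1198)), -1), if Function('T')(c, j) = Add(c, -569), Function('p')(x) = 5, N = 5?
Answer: Rational(-3103784, 1715608449) ≈ -0.0018091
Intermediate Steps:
y = Rational(784103, 3103784) (y = Mul(-2352309, Rational(-1, 9311352)) = Rational(784103, 3103784) ≈ 0.25263)
Function('T')(c, j) = Add(-569, c)
Pow(Add(y, Function('T')(Function('s')(Function('p')(N)), 1198)), -1) = Pow(Add(Rational(784103, 3103784), Add(-569, 16)), -1) = Pow(Add(Rational(784103, 3103784), -553), -1) = Pow(Rational(-1715608449, 3103784), -1) = Rational(-3103784, 1715608449)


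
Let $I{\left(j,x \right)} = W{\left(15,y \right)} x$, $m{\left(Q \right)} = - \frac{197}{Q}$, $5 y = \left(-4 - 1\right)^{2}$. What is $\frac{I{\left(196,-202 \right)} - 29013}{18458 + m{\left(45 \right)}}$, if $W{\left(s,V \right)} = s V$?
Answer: $- \frac{1987335}{830413} \approx -2.3932$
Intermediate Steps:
$y = 5$ ($y = \frac{\left(-4 - 1\right)^{2}}{5} = \frac{\left(-5\right)^{2}}{5} = \frac{1}{5} \cdot 25 = 5$)
$W{\left(s,V \right)} = V s$
$I{\left(j,x \right)} = 75 x$ ($I{\left(j,x \right)} = 5 \cdot 15 x = 75 x$)
$\frac{I{\left(196,-202 \right)} - 29013}{18458 + m{\left(45 \right)}} = \frac{75 \left(-202\right) - 29013}{18458 - \frac{197}{45}} = \frac{-15150 - 29013}{18458 - \frac{197}{45}} = - \frac{44163}{18458 - \frac{197}{45}} = - \frac{44163}{\frac{830413}{45}} = \left(-44163\right) \frac{45}{830413} = - \frac{1987335}{830413}$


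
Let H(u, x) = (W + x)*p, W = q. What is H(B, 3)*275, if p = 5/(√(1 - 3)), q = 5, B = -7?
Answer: -5500*I*√2 ≈ -7778.2*I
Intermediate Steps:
W = 5
p = -5*I*√2/2 (p = 5/(√(-2)) = 5/((I*√2)) = 5*(-I*√2/2) = -5*I*√2/2 ≈ -3.5355*I)
H(u, x) = -5*I*√2*(5 + x)/2 (H(u, x) = (5 + x)*(-5*I*√2/2) = -5*I*√2*(5 + x)/2)
H(B, 3)*275 = (5*I*√2*(-5 - 1*3)/2)*275 = (5*I*√2*(-5 - 3)/2)*275 = ((5/2)*I*√2*(-8))*275 = -20*I*√2*275 = -5500*I*√2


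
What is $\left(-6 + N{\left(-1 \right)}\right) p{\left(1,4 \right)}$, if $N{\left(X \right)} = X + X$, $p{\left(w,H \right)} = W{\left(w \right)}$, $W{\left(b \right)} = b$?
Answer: $-8$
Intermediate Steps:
$p{\left(w,H \right)} = w$
$N{\left(X \right)} = 2 X$
$\left(-6 + N{\left(-1 \right)}\right) p{\left(1,4 \right)} = \left(-6 + 2 \left(-1\right)\right) 1 = \left(-6 - 2\right) 1 = \left(-8\right) 1 = -8$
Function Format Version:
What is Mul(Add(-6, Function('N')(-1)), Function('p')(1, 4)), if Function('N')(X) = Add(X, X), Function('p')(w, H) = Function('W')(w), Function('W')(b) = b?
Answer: -8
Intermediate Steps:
Function('p')(w, H) = w
Function('N')(X) = Mul(2, X)
Mul(Add(-6, Function('N')(-1)), Function('p')(1, 4)) = Mul(Add(-6, Mul(2, -1)), 1) = Mul(Add(-6, -2), 1) = Mul(-8, 1) = -8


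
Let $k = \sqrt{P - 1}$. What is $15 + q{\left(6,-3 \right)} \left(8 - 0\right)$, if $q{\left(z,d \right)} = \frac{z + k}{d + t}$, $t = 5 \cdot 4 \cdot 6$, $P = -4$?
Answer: $\frac{601}{39} + \frac{8 i \sqrt{5}}{117} \approx 15.41 + 0.15289 i$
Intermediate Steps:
$t = 120$ ($t = 20 \cdot 6 = 120$)
$k = i \sqrt{5}$ ($k = \sqrt{-4 - 1} = \sqrt{-5} = i \sqrt{5} \approx 2.2361 i$)
$q{\left(z,d \right)} = \frac{z + i \sqrt{5}}{120 + d}$ ($q{\left(z,d \right)} = \frac{z + i \sqrt{5}}{d + 120} = \frac{z + i \sqrt{5}}{120 + d}$)
$15 + q{\left(6,-3 \right)} \left(8 - 0\right) = 15 + \frac{6 + i \sqrt{5}}{120 - 3} \left(8 - 0\right) = 15 + \frac{6 + i \sqrt{5}}{117} \left(8 + 0\right) = 15 + \frac{6 + i \sqrt{5}}{117} \cdot 8 = 15 + \left(\frac{2}{39} + \frac{i \sqrt{5}}{117}\right) 8 = 15 + \left(\frac{16}{39} + \frac{8 i \sqrt{5}}{117}\right) = \frac{601}{39} + \frac{8 i \sqrt{5}}{117}$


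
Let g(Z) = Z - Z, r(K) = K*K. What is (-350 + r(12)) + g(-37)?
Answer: -206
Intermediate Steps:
r(K) = K**2
g(Z) = 0
(-350 + r(12)) + g(-37) = (-350 + 12**2) + 0 = (-350 + 144) + 0 = -206 + 0 = -206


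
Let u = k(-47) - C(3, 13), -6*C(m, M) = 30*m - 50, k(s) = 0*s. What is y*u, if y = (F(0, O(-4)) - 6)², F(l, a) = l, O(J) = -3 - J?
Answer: 240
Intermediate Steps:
k(s) = 0
C(m, M) = 25/3 - 5*m (C(m, M) = -(30*m - 50)/6 = -(-50 + 30*m)/6 = 25/3 - 5*m)
u = 20/3 (u = 0 - (25/3 - 5*3) = 0 - (25/3 - 15) = 0 - 1*(-20/3) = 0 + 20/3 = 20/3 ≈ 6.6667)
y = 36 (y = (0 - 6)² = (-6)² = 36)
y*u = 36*(20/3) = 240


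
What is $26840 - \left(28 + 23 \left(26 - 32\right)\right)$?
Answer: $26950$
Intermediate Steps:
$26840 - \left(28 + 23 \left(26 - 32\right)\right) = 26840 - \left(28 + 23 \left(-6\right)\right) = 26840 - \left(28 - 138\right) = 26840 - -110 = 26840 + 110 = 26950$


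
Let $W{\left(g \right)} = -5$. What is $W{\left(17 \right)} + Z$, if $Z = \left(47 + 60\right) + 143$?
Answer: $245$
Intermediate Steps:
$Z = 250$ ($Z = 107 + 143 = 250$)
$W{\left(17 \right)} + Z = -5 + 250 = 245$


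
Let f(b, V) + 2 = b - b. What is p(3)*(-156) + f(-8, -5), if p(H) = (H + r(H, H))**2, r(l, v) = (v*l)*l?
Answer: -140402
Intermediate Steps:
r(l, v) = v*l**2 (r(l, v) = (l*v)*l = v*l**2)
p(H) = (H + H**3)**2 (p(H) = (H + H*H**2)**2 = (H + H**3)**2)
f(b, V) = -2 (f(b, V) = -2 + (b - b) = -2 + 0 = -2)
p(3)*(-156) + f(-8, -5) = (3**2*(1 + 3**2)**2)*(-156) - 2 = (9*(1 + 9)**2)*(-156) - 2 = (9*10**2)*(-156) - 2 = (9*100)*(-156) - 2 = 900*(-156) - 2 = -140400 - 2 = -140402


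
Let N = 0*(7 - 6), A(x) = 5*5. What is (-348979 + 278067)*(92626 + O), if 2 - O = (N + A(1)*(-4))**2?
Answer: -5859316736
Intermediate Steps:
A(x) = 25
N = 0 (N = 0*1 = 0)
O = -9998 (O = 2 - (0 + 25*(-4))**2 = 2 - (0 - 100)**2 = 2 - 1*(-100)**2 = 2 - 1*10000 = 2 - 10000 = -9998)
(-348979 + 278067)*(92626 + O) = (-348979 + 278067)*(92626 - 9998) = -70912*82628 = -5859316736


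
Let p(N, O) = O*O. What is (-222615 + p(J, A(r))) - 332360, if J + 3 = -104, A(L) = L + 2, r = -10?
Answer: -554911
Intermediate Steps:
A(L) = 2 + L
J = -107 (J = -3 - 104 = -107)
p(N, O) = O²
(-222615 + p(J, A(r))) - 332360 = (-222615 + (2 - 10)²) - 332360 = (-222615 + (-8)²) - 332360 = (-222615 + 64) - 332360 = -222551 - 332360 = -554911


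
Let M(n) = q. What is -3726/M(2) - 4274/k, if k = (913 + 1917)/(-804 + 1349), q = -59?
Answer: -12688589/16697 ≈ -759.93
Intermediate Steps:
k = 566/109 (k = 2830/545 = 2830*(1/545) = 566/109 ≈ 5.1927)
M(n) = -59
-3726/M(2) - 4274/k = -3726/(-59) - 4274/566/109 = -3726*(-1/59) - 4274*109/566 = 3726/59 - 232933/283 = -12688589/16697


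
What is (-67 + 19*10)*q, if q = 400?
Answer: 49200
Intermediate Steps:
(-67 + 19*10)*q = (-67 + 19*10)*400 = (-67 + 190)*400 = 123*400 = 49200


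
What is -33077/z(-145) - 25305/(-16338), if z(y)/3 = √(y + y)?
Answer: 1205/778 + 33077*I*√290/870 ≈ 1.5488 + 647.45*I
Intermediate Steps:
z(y) = 3*√2*√y (z(y) = 3*√(y + y) = 3*√(2*y) = 3*(√2*√y) = 3*√2*√y)
-33077/z(-145) - 25305/(-16338) = -33077*(-I*√290/870) - 25305/(-16338) = -33077*(-I*√290/870) - 25305*(-1/16338) = -33077*(-I*√290/870) + 1205/778 = -(-33077)*I*√290/870 + 1205/778 = 33077*I*√290/870 + 1205/778 = 1205/778 + 33077*I*√290/870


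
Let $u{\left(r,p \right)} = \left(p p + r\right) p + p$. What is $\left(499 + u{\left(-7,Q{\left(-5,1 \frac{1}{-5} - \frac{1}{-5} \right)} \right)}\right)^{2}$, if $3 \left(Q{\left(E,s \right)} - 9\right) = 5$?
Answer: $\frac{1981407169}{729} \approx 2.718 \cdot 10^{6}$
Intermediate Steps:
$Q{\left(E,s \right)} = \frac{32}{3}$ ($Q{\left(E,s \right)} = 9 + \frac{1}{3} \cdot 5 = 9 + \frac{5}{3} = \frac{32}{3}$)
$u{\left(r,p \right)} = p + p \left(r + p^{2}\right)$ ($u{\left(r,p \right)} = \left(p^{2} + r\right) p + p = \left(r + p^{2}\right) p + p = p \left(r + p^{2}\right) + p = p + p \left(r + p^{2}\right)$)
$\left(499 + u{\left(-7,Q{\left(-5,1 \frac{1}{-5} - \frac{1}{-5} \right)} \right)}\right)^{2} = \left(499 + \frac{32 \left(1 - 7 + \left(\frac{32}{3}\right)^{2}\right)}{3}\right)^{2} = \left(499 + \frac{32 \left(1 - 7 + \frac{1024}{9}\right)}{3}\right)^{2} = \left(499 + \frac{32}{3} \cdot \frac{970}{9}\right)^{2} = \left(499 + \frac{31040}{27}\right)^{2} = \left(\frac{44513}{27}\right)^{2} = \frac{1981407169}{729}$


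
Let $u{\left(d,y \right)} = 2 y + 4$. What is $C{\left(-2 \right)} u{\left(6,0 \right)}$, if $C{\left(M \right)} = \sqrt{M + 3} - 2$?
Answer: $-4$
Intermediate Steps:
$C{\left(M \right)} = -2 + \sqrt{3 + M}$ ($C{\left(M \right)} = \sqrt{3 + M} - 2 = -2 + \sqrt{3 + M}$)
$u{\left(d,y \right)} = 4 + 2 y$
$C{\left(-2 \right)} u{\left(6,0 \right)} = \left(-2 + \sqrt{3 - 2}\right) \left(4 + 2 \cdot 0\right) = \left(-2 + \sqrt{1}\right) \left(4 + 0\right) = \left(-2 + 1\right) 4 = \left(-1\right) 4 = -4$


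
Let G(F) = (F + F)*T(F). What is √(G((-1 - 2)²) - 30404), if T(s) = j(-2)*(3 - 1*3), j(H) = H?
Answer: 2*I*√7601 ≈ 174.37*I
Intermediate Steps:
T(s) = 0 (T(s) = -2*(3 - 1*3) = -2*(3 - 3) = -2*0 = 0)
G(F) = 0 (G(F) = (F + F)*0 = (2*F)*0 = 0)
√(G((-1 - 2)²) - 30404) = √(0 - 30404) = √(-30404) = 2*I*√7601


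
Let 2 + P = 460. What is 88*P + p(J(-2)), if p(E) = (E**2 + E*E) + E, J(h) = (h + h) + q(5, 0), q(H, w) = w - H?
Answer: 40457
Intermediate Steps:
P = 458 (P = -2 + 460 = 458)
J(h) = -5 + 2*h (J(h) = (h + h) + (0 - 1*5) = 2*h + (0 - 5) = 2*h - 5 = -5 + 2*h)
p(E) = E + 2*E**2 (p(E) = (E**2 + E**2) + E = 2*E**2 + E = E + 2*E**2)
88*P + p(J(-2)) = 88*458 + (-5 + 2*(-2))*(1 + 2*(-5 + 2*(-2))) = 40304 + (-5 - 4)*(1 + 2*(-5 - 4)) = 40304 - 9*(1 + 2*(-9)) = 40304 - 9*(1 - 18) = 40304 - 9*(-17) = 40304 + 153 = 40457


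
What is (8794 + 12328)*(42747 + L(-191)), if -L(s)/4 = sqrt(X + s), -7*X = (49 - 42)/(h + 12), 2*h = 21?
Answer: 902902134 - 84488*I*sqrt(42985)/15 ≈ 9.029e+8 - 1.1678e+6*I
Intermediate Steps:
h = 21/2 (h = (1/2)*21 = 21/2 ≈ 10.500)
X = -2/45 (X = -(49 - 42)/(7*(21/2 + 12)) = -1/45/2 = -2/45 ≈ -0.044444)
L(s) = -4*sqrt(-2/45 + s)
(8794 + 12328)*(42747 + L(-191)) = (8794 + 12328)*(42747 - 4*sqrt(-10 + 225*(-191))/15) = 21122*(42747 - 4*sqrt(-10 - 42975)/15) = 21122*(42747 - 4*I*sqrt(42985)/15) = 902902134 - 84488*I*sqrt(42985)/15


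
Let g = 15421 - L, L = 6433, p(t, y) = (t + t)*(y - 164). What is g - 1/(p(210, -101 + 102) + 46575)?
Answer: 196702381/21885 ≈ 8988.0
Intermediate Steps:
p(t, y) = 2*t*(-164 + y) (p(t, y) = (2*t)*(-164 + y) = 2*t*(-164 + y))
g = 8988 (g = 15421 - 1*6433 = 15421 - 6433 = 8988)
g - 1/(p(210, -101 + 102) + 46575) = 8988 - 1/(2*210*(-164 + (-101 + 102)) + 46575) = 8988 - 1/(2*210*(-164 + 1) + 46575) = 8988 - 1/(2*210*(-163) + 46575) = 8988 - 1/(-68460 + 46575) = 8988 - 1/(-21885) = 8988 - 1*(-1/21885) = 8988 + 1/21885 = 196702381/21885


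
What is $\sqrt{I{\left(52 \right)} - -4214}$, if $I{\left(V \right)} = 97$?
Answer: $3 \sqrt{479} \approx 65.658$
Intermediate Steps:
$\sqrt{I{\left(52 \right)} - -4214} = \sqrt{97 - -4214} = \sqrt{97 + 4214} = \sqrt{4311} = 3 \sqrt{479}$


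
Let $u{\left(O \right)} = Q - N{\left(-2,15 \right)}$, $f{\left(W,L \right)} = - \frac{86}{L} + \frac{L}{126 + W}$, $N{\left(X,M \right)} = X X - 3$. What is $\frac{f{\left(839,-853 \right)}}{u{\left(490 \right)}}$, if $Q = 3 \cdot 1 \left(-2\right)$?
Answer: $\frac{644619}{5762015} \approx 0.11187$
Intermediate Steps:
$N{\left(X,M \right)} = -3 + X^{2}$ ($N{\left(X,M \right)} = X^{2} - 3 = -3 + X^{2}$)
$Q = -6$ ($Q = 3 \left(-2\right) = -6$)
$u{\left(O \right)} = -7$ ($u{\left(O \right)} = -6 - \left(-3 + \left(-2\right)^{2}\right) = -6 - \left(-3 + 4\right) = -6 - 1 = -7$)
$\frac{f{\left(839,-853 \right)}}{u{\left(490 \right)}} = \frac{\frac{1}{-853} \frac{1}{126 + 839} \left(-10836 + \left(-853\right)^{2} - 72154\right)}{-7} = - \frac{-10836 + 727609 - 72154}{853 \cdot 965} \left(- \frac{1}{7}\right) = \left(- \frac{1}{853}\right) \frac{1}{965} \cdot 644619 \left(- \frac{1}{7}\right) = \left(- \frac{644619}{823145}\right) \left(- \frac{1}{7}\right) = \frac{644619}{5762015}$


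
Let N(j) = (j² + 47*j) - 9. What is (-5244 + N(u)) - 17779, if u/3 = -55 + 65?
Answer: -20722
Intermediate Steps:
u = 30 (u = 3*(-55 + 65) = 3*10 = 30)
N(j) = -9 + j² + 47*j
(-5244 + N(u)) - 17779 = (-5244 + (-9 + 30² + 47*30)) - 17779 = (-5244 + (-9 + 900 + 1410)) - 17779 = (-5244 + 2301) - 17779 = -2943 - 17779 = -20722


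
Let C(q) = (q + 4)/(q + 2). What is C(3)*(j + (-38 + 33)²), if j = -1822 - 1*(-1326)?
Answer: -3297/5 ≈ -659.40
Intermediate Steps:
j = -496 (j = -1822 + 1326 = -496)
C(q) = (4 + q)/(2 + q)
C(3)*(j + (-38 + 33)²) = ((4 + 3)/(2 + 3))*(-496 + (-38 + 33)²) = (7/5)*(-496 + (-5)²) = ((⅕)*7)*(-496 + 25) = (7/5)*(-471) = -3297/5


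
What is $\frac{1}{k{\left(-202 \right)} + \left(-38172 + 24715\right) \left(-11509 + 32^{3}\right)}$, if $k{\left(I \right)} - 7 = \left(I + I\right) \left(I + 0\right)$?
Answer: $- \frac{1}{286000748} \approx -3.4965 \cdot 10^{-9}$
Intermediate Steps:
$k{\left(I \right)} = 7 + 2 I^{2}$ ($k{\left(I \right)} = 7 + \left(I + I\right) \left(I + 0\right) = 7 + 2 I I = 7 + 2 I^{2}$)
$\frac{1}{k{\left(-202 \right)} + \left(-38172 + 24715\right) \left(-11509 + 32^{3}\right)} = \frac{1}{\left(7 + 2 \left(-202\right)^{2}\right) + \left(-38172 + 24715\right) \left(-11509 + 32^{3}\right)} = \frac{1}{\left(7 + 2 \cdot 40804\right) - 13457 \left(-11509 + 32768\right)} = \frac{1}{\left(7 + 81608\right) - 286082363} = \frac{1}{81615 - 286082363} = \frac{1}{-286000748} = - \frac{1}{286000748}$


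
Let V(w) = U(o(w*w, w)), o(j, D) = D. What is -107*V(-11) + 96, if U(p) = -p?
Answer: -1081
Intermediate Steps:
V(w) = -w
-107*V(-11) + 96 = -(-107)*(-11) + 96 = -107*11 + 96 = -1177 + 96 = -1081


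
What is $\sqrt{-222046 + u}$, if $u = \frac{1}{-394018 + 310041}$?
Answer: $\frac{i \sqrt{1565898707802311}}{83977} \approx 471.22 i$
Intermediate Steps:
$u = - \frac{1}{83977}$ ($u = \frac{1}{-83977} = - \frac{1}{83977} \approx -1.1908 \cdot 10^{-5}$)
$\sqrt{-222046 + u} = \sqrt{-222046 - \frac{1}{83977}} = \sqrt{- \frac{18646756943}{83977}} = \frac{i \sqrt{1565898707802311}}{83977}$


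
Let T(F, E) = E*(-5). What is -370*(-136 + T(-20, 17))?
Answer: 81770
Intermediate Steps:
T(F, E) = -5*E
-370*(-136 + T(-20, 17)) = -370*(-136 - 5*17) = -370*(-136 - 85) = -370*(-221) = 81770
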